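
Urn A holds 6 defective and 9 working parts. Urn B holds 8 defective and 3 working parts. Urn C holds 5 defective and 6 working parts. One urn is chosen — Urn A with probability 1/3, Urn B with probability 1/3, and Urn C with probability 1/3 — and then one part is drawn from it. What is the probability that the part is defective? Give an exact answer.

From Urn A: P(defective) = 6/15.
From Urn B: P(defective) = 8/11.
From Urn C: P(defective) = 5/11.
Total probability = (1/3)(6/15) + (1/3)(8/11) + (1/3)(5/11) = 29/55.

29/55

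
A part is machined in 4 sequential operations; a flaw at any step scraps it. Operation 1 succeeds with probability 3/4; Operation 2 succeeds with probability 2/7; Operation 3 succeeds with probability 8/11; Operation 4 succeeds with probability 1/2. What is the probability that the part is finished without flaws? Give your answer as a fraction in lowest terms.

6/77

The events are sequential, so multiply the conditional probabilities:
P = 3/4 × 2/7 × 8/11 × 1/2 = 48/616 = 6/77.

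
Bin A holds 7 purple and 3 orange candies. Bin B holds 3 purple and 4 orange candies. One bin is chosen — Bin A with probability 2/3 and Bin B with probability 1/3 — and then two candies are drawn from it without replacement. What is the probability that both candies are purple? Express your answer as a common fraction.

113/315

From Bin A: P(both purple) = (7/10)(6/9) = 7/15.
From Bin B: P(both purple) = (3/7)(2/6) = 1/7.
Total probability = (2/3)(7/15) + (1/3)(1/7) = 113/315.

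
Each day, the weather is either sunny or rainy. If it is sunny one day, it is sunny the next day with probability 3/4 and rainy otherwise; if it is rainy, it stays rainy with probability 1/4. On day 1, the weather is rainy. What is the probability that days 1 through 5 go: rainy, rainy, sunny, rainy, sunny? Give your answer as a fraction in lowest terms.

Day 1 is given. For each transition, use the conditional probability from the current state:
P(rainy | rainy) = 1/4; P(sunny | rainy) = 3/4; P(rainy | sunny) = 1/4; P(sunny | rainy) = 3/4.
P = 1/4 × 3/4 × 1/4 × 3/4 = 9/256.

9/256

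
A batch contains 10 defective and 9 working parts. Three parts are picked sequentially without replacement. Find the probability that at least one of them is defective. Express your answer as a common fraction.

295/323

P(no defective) = 9/19 × 8/18 × 7/17 = 504/5814 = 28/323.
P(at least one) = 1 − 28/323 = 295/323.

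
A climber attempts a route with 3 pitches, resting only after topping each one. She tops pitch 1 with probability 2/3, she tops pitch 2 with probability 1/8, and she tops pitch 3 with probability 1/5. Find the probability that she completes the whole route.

The events are sequential, so multiply the conditional probabilities:
P = 2/3 × 1/8 × 1/5 = 2/120 = 1/60.

1/60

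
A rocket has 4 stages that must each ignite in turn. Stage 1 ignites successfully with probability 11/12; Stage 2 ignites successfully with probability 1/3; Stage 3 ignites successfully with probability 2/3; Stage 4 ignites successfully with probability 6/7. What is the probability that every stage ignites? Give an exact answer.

11/63

The events are sequential, so multiply the conditional probabilities:
P = 11/12 × 1/3 × 2/3 × 6/7 = 132/756 = 11/63.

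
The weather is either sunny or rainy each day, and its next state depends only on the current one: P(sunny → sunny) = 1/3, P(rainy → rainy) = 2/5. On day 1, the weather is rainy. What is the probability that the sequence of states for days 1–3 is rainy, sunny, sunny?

1/5

Day 1 is given. For each transition, use the conditional probability from the current state:
P(sunny | rainy) = 3/5; P(sunny | sunny) = 1/3.
P = 3/5 × 1/3 = 3/15 = 1/5.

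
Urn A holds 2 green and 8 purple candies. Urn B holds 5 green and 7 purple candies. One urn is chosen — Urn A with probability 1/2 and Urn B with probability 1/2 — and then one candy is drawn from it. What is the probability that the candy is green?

From Urn A: P(green) = 2/10.
From Urn B: P(green) = 5/12.
Total probability = (1/2)(2/10) + (1/2)(5/12) = 37/120.

37/120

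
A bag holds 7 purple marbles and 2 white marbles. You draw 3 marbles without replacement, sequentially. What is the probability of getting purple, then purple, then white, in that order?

1/6

Each draw changes the counts, so multiply the conditional probabilities along the sequence:
P = 7/9 × 6/8 × 2/7 = 84/504 = 1/6.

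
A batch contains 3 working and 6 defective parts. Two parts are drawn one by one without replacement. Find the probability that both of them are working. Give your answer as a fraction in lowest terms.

P(all working) = 3/9 × 2/8 = 6/72 = 1/12.

1/12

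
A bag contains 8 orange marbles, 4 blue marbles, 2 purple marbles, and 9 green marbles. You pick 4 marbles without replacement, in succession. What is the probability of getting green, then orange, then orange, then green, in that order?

Each draw changes the counts, so multiply the conditional probabilities along the sequence:
P = 9/23 × 8/22 × 7/21 × 8/20 = 4032/212520 = 24/1265.

24/1265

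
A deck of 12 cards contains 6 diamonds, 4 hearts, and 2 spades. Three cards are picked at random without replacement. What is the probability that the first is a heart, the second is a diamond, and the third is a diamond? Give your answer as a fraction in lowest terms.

1/11

Chain rule:
P = 4/12 × 6/11 × 5/10 = 120/1320 = 1/11.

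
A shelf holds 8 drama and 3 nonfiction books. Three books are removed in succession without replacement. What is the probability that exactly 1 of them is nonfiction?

28/55

One ordering (nonfiction drawn first) has probability 3/11 × 8/10 × 7/9 = 168/990 = 28/165.
There are C(3,1) = 3 such orderings, each equally likely, so P = 3 × 28/165 = 28/55.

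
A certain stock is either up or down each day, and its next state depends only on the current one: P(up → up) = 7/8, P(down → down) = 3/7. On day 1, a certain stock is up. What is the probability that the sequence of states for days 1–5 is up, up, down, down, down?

Day 1 is given. For each transition, use the conditional probability from the current state:
P(up | up) = 7/8; P(down | up) = 1/8; P(down | down) = 3/7; P(down | down) = 3/7.
P = 7/8 × 1/8 × 3/7 × 3/7 = 63/3136 = 9/448.

9/448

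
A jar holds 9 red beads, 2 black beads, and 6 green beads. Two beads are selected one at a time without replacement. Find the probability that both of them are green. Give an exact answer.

15/136

P(all green) = 6/17 × 5/16 = 30/272 = 15/136.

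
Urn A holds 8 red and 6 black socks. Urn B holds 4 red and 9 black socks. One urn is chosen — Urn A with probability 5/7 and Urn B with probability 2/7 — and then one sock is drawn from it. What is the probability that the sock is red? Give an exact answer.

From Urn A: P(red) = 8/14.
From Urn B: P(red) = 4/13.
Total probability = (5/7)(8/14) + (2/7)(4/13) = 316/637.

316/637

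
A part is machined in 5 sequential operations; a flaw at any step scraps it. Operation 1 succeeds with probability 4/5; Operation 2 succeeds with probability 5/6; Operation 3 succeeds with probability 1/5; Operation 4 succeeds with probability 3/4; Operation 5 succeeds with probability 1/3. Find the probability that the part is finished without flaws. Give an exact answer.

The events are sequential, so multiply the conditional probabilities:
P = 4/5 × 5/6 × 1/5 × 3/4 × 1/3 = 60/1800 = 1/30.

1/30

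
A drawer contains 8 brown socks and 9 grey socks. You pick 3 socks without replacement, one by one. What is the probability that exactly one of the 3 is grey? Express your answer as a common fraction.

One ordering (grey drawn first) has probability 9/17 × 8/16 × 7/15 = 504/4080 = 21/170.
There are C(3,1) = 3 such orderings, each equally likely, so P = 3 × 21/170 = 63/170.

63/170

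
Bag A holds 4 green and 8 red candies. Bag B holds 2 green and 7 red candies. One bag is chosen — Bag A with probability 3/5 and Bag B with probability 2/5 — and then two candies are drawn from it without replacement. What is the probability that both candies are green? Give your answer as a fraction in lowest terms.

From Bag A: P(both green) = (4/12)(3/11) = 1/11.
From Bag B: P(both green) = (2/9)(1/8) = 1/36.
Total probability = (3/5)(1/11) + (2/5)(1/36) = 13/198.

13/198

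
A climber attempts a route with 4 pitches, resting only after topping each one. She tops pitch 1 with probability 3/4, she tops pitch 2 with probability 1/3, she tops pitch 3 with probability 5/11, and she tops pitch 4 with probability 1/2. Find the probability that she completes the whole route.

The events are sequential, so multiply the conditional probabilities:
P = 3/4 × 1/3 × 5/11 × 1/2 = 15/264 = 5/88.

5/88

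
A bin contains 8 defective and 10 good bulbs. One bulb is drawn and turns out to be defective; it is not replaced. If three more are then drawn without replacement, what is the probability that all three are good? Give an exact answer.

3/17

With the first bulb removed, 10 good remain out of 17.
P = 10/17 × 9/16 × 8/15 = 720/4080 = 3/17.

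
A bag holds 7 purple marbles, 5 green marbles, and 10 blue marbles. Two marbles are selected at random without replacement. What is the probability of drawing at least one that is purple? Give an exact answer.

6/11

P(no purple) = 15/22 × 14/21 = 210/462 = 5/11.
P(at least one) = 1 − 5/11 = 6/11.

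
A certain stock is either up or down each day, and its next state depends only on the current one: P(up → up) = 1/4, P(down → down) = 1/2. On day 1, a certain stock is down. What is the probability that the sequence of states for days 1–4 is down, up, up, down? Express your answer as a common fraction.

3/32

Day 1 is given. For each transition, use the conditional probability from the current state:
P(up | down) = 1/2; P(up | up) = 1/4; P(down | up) = 3/4.
P = 1/2 × 1/4 × 3/4 = 3/32.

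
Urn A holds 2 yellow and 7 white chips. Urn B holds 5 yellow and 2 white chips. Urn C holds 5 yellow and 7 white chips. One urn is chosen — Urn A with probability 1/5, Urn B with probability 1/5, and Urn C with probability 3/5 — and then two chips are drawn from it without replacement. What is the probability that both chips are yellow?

2657/13860

From Urn A: P(both yellow) = (2/9)(1/8) = 1/36.
From Urn B: P(both yellow) = (5/7)(4/6) = 10/21.
From Urn C: P(both yellow) = (5/12)(4/11) = 5/33.
Total probability = (1/5)(1/36) + (1/5)(10/21) + (3/5)(5/33) = 2657/13860.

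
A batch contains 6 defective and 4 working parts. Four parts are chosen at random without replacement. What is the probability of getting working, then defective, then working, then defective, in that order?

1/14

Multiply the probability of each draw given the previous ones:
P = 4/10 × 6/9 × 3/8 × 5/7 = 360/5040 = 1/14.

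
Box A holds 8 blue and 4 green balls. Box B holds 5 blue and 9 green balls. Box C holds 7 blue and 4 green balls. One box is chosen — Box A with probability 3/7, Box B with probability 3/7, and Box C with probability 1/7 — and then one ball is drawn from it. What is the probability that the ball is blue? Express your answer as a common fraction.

From Box A: P(blue) = 8/12.
From Box B: P(blue) = 5/14.
From Box C: P(blue) = 7/11.
Total probability = (3/7)(8/12) + (3/7)(5/14) + (1/7)(7/11) = 571/1078.

571/1078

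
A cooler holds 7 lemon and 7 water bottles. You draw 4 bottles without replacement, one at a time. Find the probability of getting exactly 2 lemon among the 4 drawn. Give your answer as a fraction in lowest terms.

One ordering (lemon drawn first) has probability 7/14 × 6/13 × 7/12 × 6/11 = 1764/24024 = 21/286.
There are C(4,2) = 6 such orderings, each equally likely, so P = 6 × 21/286 = 63/143.

63/143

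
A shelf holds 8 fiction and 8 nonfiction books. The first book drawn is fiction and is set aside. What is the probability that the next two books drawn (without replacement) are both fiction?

After the first draw, 7 of the remaining 15 books are fiction.
P = 7/15 × 6/14 = 42/210 = 1/5.

1/5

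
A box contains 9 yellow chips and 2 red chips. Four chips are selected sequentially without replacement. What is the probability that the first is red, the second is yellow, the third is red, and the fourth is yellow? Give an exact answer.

1/55

Multiply the probability of each draw given the previous ones:
P = 2/11 × 9/10 × 1/9 × 8/8 = 144/7920 = 1/55.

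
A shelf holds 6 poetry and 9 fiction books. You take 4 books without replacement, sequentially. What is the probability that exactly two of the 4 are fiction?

One ordering (fiction drawn first) has probability 9/15 × 8/14 × 6/13 × 5/12 = 2160/32760 = 6/91.
There are C(4,2) = 6 such orderings, each equally likely, so P = 6 × 6/91 = 36/91.

36/91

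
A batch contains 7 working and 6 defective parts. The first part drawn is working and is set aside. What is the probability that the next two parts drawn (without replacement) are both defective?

With the first part removed, 6 defective remain out of 12.
P = 6/12 × 5/11 = 30/132 = 5/22.

5/22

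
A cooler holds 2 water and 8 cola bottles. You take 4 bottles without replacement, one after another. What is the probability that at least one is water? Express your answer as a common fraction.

2/3

P(no water) = 8/10 × 7/9 × 6/8 × 5/7 = 1680/5040 = 1/3.
P(at least one) = 1 − 1/3 = 2/3.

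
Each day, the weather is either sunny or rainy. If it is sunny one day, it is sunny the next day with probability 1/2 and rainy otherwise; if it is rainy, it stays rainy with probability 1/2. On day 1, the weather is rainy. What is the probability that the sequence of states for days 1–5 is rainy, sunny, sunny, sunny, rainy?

1/16

Day 1 is given. For each transition, use the conditional probability from the current state:
P(sunny | rainy) = 1/2; P(sunny | sunny) = 1/2; P(sunny | sunny) = 1/2; P(rainy | sunny) = 1/2.
P = 1/2 × 1/2 × 1/2 × 1/2 = 1/16.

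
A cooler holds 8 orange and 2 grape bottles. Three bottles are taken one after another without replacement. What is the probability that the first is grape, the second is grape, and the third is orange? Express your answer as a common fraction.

Each draw changes the counts, so multiply the conditional probabilities along the sequence:
P = 2/10 × 1/9 × 8/8 = 16/720 = 1/45.

1/45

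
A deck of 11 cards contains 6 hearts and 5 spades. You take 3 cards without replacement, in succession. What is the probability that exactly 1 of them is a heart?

4/11

One ordering (a heart drawn first) has probability 6/11 × 5/10 × 4/9 = 120/990 = 4/33.
There are C(3,1) = 3 such orderings, each equally likely, so P = 3 × 4/33 = 4/11.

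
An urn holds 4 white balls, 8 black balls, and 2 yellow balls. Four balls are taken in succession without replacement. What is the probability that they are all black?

10/143

P(every draw is black) = 8/14 × 7/13 × 6/12 × 5/11 = 1680/24024 = 10/143.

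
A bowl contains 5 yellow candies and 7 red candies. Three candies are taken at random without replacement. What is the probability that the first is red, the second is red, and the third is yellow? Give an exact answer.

Multiply the probability of each draw given the previous ones:
P = 7/12 × 6/11 × 5/10 = 210/1320 = 7/44.

7/44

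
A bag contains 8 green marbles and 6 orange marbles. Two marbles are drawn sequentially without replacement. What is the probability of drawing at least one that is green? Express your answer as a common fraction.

P(no green) = 6/14 × 5/13 = 30/182 = 15/91.
P(at least one) = 1 − 15/91 = 76/91.

76/91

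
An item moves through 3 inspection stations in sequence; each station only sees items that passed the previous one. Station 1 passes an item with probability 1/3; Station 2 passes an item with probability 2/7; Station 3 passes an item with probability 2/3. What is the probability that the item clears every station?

4/63

Multiplying along the chain,
P = 1/3 × 2/7 × 2/3 = 4/63.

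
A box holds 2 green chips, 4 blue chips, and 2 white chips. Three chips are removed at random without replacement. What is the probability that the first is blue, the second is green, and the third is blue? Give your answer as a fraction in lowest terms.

1/14

Each draw changes the counts, so multiply the conditional probabilities along the sequence:
P = 4/8 × 2/7 × 3/6 = 24/336 = 1/14.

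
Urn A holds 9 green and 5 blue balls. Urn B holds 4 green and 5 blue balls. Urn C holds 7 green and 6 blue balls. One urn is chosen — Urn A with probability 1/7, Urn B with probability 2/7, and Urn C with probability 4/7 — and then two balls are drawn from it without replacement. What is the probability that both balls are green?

From Urn A: P(both green) = (9/14)(8/13) = 36/91.
From Urn B: P(both green) = (4/9)(3/8) = 1/6.
From Urn C: P(both green) = (7/13)(6/12) = 7/26.
Total probability = (1/7)(36/91) + (2/7)(1/6) + (4/7)(7/26) = 493/1911.

493/1911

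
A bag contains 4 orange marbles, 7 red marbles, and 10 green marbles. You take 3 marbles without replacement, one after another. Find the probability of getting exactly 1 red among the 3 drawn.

One ordering (red drawn first) has probability 7/21 × 14/20 × 13/19 = 1274/7980 = 91/570.
There are C(3,1) = 3 such orderings, each equally likely, so P = 3 × 91/570 = 91/190.

91/190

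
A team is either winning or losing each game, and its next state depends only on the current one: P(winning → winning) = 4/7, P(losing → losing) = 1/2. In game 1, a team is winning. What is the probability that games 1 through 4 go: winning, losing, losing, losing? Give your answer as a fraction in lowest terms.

Game 1 is given. For each transition, use the conditional probability from the current state:
P(losing | winning) = 3/7; P(losing | losing) = 1/2; P(losing | losing) = 1/2.
P = 3/7 × 1/2 × 1/2 = 3/28.

3/28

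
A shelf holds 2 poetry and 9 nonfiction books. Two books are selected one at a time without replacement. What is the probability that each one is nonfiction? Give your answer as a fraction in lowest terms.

P = 9/11 × 8/10 = 72/110 = 36/55.

36/55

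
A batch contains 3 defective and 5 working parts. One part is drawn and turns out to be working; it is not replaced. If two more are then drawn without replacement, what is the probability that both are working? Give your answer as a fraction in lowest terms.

With the first part removed, 4 working remain out of 7.
P = 4/7 × 3/6 = 12/42 = 2/7.

2/7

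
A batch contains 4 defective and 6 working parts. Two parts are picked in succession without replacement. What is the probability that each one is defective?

2/15

P = 4/10 × 3/9 = 12/90 = 2/15.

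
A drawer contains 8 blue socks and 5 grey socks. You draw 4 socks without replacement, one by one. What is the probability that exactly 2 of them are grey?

56/143

One ordering (grey drawn first) has probability 5/13 × 4/12 × 8/11 × 7/10 = 1120/17160 = 28/429.
There are C(4,2) = 6 such orderings, each equally likely, so P = 6 × 28/429 = 56/143.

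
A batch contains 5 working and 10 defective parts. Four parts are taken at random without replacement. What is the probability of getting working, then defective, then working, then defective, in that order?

Multiply the probability of each draw given the previous ones:
P = 5/15 × 10/14 × 4/13 × 9/12 = 1800/32760 = 5/91.

5/91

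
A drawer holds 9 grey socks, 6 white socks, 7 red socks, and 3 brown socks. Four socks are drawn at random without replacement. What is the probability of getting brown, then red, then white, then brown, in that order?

Each draw changes the counts, so multiply the conditional probabilities along the sequence:
P = 3/25 × 7/24 × 6/23 × 2/22 = 252/303600 = 21/25300.

21/25300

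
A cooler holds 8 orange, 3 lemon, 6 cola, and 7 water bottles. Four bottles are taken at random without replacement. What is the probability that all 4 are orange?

P(every draw is orange) = 8/24 × 7/23 × 6/22 × 5/21 = 1680/255024 = 5/759.

5/759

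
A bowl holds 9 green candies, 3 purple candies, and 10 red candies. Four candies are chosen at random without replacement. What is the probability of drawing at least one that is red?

P(no red) = 12/22 × 11/21 × 10/20 × 9/19 = 11880/175560 = 9/133.
P(at least one) = 1 − 9/133 = 124/133.

124/133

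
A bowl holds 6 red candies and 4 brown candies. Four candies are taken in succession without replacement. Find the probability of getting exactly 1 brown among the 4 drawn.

8/21

One ordering (brown drawn first) has probability 4/10 × 6/9 × 5/8 × 4/7 = 480/5040 = 2/21.
There are C(4,1) = 4 such orderings, each equally likely, so P = 4 × 2/21 = 8/21.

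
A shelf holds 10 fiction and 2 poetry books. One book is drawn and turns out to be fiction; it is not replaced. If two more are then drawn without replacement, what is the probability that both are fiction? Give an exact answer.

After the first draw, 9 of the remaining 11 books are fiction.
P = 9/11 × 8/10 = 72/110 = 36/55.

36/55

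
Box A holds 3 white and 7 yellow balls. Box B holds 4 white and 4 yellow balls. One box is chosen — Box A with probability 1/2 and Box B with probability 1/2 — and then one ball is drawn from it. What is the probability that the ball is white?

2/5

From Box A: P(white) = 3/10.
From Box B: P(white) = 4/8.
Total probability = (1/2)(3/10) + (1/2)(4/8) = 2/5.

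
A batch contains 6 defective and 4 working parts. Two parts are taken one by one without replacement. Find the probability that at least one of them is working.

2/3

P(no working) = 6/10 × 5/9 = 30/90 = 1/3.
P(at least one) = 1 − 1/3 = 2/3.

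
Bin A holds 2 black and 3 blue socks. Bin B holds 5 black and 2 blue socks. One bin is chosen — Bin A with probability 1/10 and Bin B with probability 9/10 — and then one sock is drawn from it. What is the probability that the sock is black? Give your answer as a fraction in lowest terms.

239/350

From Bin A: P(black) = 2/5.
From Bin B: P(black) = 5/7.
Total probability = (1/10)(2/5) + (9/10)(5/7) = 239/350.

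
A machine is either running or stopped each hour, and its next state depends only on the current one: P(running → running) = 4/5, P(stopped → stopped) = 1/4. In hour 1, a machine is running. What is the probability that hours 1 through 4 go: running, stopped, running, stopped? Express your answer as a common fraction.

Hour 1 is given. For each transition, use the conditional probability from the current state:
P(stopped | running) = 1/5; P(running | stopped) = 3/4; P(stopped | running) = 1/5.
P = 1/5 × 3/4 × 1/5 = 3/100.

3/100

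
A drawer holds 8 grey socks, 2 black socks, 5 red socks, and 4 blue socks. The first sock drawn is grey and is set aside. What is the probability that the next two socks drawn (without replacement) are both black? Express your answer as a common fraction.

1/153

After the first draw, 2 of the remaining 18 socks are black.
P = 2/18 × 1/17 = 2/306 = 1/153.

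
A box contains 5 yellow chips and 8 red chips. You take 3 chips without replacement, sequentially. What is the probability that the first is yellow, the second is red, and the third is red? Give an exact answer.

Chain rule:
P = 5/13 × 8/12 × 7/11 = 280/1716 = 70/429.

70/429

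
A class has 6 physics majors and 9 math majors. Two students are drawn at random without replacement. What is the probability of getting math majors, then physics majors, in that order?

Each draw changes the counts, so multiply the conditional probabilities along the sequence:
P = 9/15 × 6/14 = 54/210 = 9/35.

9/35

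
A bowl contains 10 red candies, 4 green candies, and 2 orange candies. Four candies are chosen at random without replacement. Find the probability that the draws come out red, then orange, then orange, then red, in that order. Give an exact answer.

Multiply the probability of each draw given the previous ones:
P = 10/16 × 2/15 × 1/14 × 9/13 = 180/43680 = 3/728.

3/728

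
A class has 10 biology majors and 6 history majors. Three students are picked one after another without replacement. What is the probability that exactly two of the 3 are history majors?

One ordering (history majors drawn first) has probability 6/16 × 5/15 × 10/14 = 300/3360 = 5/56.
There are C(3,2) = 3 such orderings, each equally likely, so P = 3 × 5/56 = 15/56.

15/56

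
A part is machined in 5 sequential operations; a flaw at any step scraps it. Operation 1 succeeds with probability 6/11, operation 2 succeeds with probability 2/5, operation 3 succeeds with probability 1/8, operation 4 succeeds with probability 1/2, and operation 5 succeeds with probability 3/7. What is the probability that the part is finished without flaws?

9/1540

Multiplying along the chain,
P = 6/11 × 2/5 × 1/8 × 1/2 × 3/7 = 36/6160 = 9/1540.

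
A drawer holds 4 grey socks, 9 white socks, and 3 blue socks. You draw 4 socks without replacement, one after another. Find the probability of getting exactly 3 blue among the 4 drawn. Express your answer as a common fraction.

1/140

One ordering (blue drawn first) has probability 3/16 × 2/15 × 1/14 × 13/13 = 78/43680 = 1/560.
There are C(4,3) = 4 such orderings, each equally likely, so P = 4 × 1/560 = 1/140.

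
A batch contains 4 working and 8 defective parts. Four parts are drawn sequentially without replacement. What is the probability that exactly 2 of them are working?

56/165

One ordering (working drawn first) has probability 4/12 × 3/11 × 8/10 × 7/9 = 672/11880 = 28/495.
There are C(4,2) = 6 such orderings, each equally likely, so P = 6 × 28/495 = 56/165.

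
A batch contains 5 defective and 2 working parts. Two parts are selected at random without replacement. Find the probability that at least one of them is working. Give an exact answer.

11/21

P(no working) = 5/7 × 4/6 = 20/42 = 10/21.
P(at least one) = 1 − 10/21 = 11/21.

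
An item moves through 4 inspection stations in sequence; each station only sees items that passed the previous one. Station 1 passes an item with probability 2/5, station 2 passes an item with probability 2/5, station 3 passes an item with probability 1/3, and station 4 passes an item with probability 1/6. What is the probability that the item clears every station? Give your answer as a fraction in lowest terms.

2/225

Multiplying along the chain,
P = 2/5 × 2/5 × 1/3 × 1/6 = 4/450 = 2/225.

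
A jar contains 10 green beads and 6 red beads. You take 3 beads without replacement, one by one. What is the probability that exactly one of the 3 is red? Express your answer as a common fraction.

One ordering (red drawn first) has probability 6/16 × 10/15 × 9/14 = 540/3360 = 9/56.
There are C(3,1) = 3 such orderings, each equally likely, so P = 3 × 9/56 = 27/56.

27/56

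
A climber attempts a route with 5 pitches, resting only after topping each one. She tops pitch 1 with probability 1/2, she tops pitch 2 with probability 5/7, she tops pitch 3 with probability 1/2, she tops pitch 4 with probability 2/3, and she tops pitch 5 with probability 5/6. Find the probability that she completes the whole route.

The events are sequential, so multiply the conditional probabilities:
P = 1/2 × 5/7 × 1/2 × 2/3 × 5/6 = 50/504 = 25/252.

25/252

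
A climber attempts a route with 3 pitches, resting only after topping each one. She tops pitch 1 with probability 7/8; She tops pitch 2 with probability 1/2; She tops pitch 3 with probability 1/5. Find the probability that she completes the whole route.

Multiplying along the chain,
P = 7/8 × 1/2 × 1/5 = 7/80.

7/80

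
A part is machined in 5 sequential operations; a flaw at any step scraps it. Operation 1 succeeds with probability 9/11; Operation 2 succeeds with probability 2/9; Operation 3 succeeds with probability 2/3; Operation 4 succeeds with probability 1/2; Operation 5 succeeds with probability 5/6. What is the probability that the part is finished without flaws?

5/99

Multiplying along the chain,
P = 9/11 × 2/9 × 2/3 × 1/2 × 5/6 = 180/3564 = 5/99.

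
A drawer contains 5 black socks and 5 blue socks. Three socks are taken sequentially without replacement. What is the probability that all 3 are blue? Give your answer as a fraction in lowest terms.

P(every draw is blue) = 5/10 × 4/9 × 3/8 = 60/720 = 1/12.

1/12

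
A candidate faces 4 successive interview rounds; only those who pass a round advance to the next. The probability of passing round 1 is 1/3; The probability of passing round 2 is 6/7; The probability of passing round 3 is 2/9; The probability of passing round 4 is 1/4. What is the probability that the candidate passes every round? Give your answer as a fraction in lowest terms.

Multiplying along the chain,
P = 1/3 × 6/7 × 2/9 × 1/4 = 12/756 = 1/63.

1/63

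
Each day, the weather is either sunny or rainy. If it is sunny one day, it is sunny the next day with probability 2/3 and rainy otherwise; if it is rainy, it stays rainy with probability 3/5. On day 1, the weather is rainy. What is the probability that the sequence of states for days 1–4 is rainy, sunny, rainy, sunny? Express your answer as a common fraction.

4/75

Day 1 is given. For each transition, use the conditional probability from the current state:
P(sunny | rainy) = 2/5; P(rainy | sunny) = 1/3; P(sunny | rainy) = 2/5.
P = 2/5 × 1/3 × 2/5 = 4/75.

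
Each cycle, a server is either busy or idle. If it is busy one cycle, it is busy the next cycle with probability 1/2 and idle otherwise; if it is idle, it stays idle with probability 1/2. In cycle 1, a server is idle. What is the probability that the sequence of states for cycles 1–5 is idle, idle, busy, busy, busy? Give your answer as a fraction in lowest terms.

1/16

Cycle 1 is given. For each transition, use the conditional probability from the current state:
P(idle | idle) = 1/2; P(busy | idle) = 1/2; P(busy | busy) = 1/2; P(busy | busy) = 1/2.
P = 1/2 × 1/2 × 1/2 × 1/2 = 1/16.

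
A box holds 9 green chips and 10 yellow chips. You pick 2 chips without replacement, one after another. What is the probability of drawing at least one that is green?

14/19

P(no green) = 10/19 × 9/18 = 90/342 = 5/19.
P(at least one) = 1 − 5/19 = 14/19.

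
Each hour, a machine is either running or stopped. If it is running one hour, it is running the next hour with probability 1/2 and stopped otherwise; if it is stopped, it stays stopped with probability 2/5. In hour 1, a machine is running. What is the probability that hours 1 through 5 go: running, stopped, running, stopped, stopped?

Hour 1 is given. For each transition, use the conditional probability from the current state:
P(stopped | running) = 1/2; P(running | stopped) = 3/5; P(stopped | running) = 1/2; P(stopped | stopped) = 2/5.
P = 1/2 × 3/5 × 1/2 × 2/5 = 6/100 = 3/50.

3/50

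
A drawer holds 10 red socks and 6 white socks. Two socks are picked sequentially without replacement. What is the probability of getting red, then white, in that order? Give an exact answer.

1/4

Chain rule:
P = 10/16 × 6/15 = 60/240 = 1/4.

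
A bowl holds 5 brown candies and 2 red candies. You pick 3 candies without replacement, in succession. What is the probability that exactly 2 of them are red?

1/7

One ordering (red drawn first) has probability 2/7 × 1/6 × 5/5 = 10/210 = 1/21.
There are C(3,2) = 3 such orderings, each equally likely, so P = 3 × 1/21 = 1/7.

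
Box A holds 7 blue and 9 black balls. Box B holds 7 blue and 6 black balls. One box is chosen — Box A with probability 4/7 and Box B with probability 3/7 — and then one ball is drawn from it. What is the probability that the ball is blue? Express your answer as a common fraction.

25/52

From Box A: P(blue) = 7/16.
From Box B: P(blue) = 7/13.
Total probability = (4/7)(7/16) + (3/7)(7/13) = 25/52.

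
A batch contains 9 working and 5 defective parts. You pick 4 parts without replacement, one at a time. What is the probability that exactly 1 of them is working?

90/1001

One ordering (working drawn first) has probability 9/14 × 5/13 × 4/12 × 3/11 = 540/24024 = 45/2002.
There are C(4,1) = 4 such orderings, each equally likely, so P = 4 × 45/2002 = 90/1001.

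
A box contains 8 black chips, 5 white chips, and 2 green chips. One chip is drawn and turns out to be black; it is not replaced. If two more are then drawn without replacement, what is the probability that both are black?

3/13

With the first chip removed, 7 black remain out of 14.
P = 7/14 × 6/13 = 42/182 = 3/13.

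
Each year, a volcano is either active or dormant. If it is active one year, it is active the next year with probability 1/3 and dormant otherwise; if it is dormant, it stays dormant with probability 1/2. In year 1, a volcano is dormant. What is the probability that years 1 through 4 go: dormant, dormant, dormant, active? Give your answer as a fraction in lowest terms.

Year 1 is given. For each transition, use the conditional probability from the current state:
P(dormant | dormant) = 1/2; P(dormant | dormant) = 1/2; P(active | dormant) = 1/2.
P = 1/2 × 1/2 × 1/2 = 1/8.

1/8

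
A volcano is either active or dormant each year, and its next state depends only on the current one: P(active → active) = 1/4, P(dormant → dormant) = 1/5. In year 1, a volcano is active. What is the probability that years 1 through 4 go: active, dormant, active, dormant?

Year 1 is given. For each transition, use the conditional probability from the current state:
P(dormant | active) = 3/4; P(active | dormant) = 4/5; P(dormant | active) = 3/4.
P = 3/4 × 4/5 × 3/4 = 36/80 = 9/20.

9/20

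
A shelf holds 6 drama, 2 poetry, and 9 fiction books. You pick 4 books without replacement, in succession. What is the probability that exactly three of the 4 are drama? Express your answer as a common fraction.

11/119

One ordering (drama drawn first) has probability 6/17 × 5/16 × 4/15 × 11/14 = 1320/57120 = 11/476.
There are C(4,3) = 4 such orderings, each equally likely, so P = 4 × 11/476 = 11/119.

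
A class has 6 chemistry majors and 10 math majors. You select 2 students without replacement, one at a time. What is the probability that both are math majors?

P = 10/16 × 9/15 = 90/240 = 3/8.

3/8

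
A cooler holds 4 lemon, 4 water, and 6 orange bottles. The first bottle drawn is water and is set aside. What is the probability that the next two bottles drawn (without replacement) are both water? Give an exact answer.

After the first draw, 3 of the remaining 13 bottles are water.
P = 3/13 × 2/12 = 6/156 = 1/26.

1/26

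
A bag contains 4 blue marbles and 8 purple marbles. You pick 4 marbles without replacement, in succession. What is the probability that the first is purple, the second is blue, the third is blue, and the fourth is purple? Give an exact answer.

Each draw changes the counts, so multiply the conditional probabilities along the sequence:
P = 8/12 × 4/11 × 3/10 × 7/9 = 672/11880 = 28/495.

28/495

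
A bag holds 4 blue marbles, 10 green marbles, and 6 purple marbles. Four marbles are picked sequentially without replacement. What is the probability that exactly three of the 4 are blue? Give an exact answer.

64/4845

One ordering (blue drawn first) has probability 4/20 × 3/19 × 2/18 × 16/17 = 384/116280 = 16/4845.
There are C(4,3) = 4 such orderings, each equally likely, so P = 4 × 16/4845 = 64/4845.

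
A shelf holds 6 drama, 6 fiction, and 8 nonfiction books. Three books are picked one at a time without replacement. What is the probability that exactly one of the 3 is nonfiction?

One ordering (nonfiction drawn first) has probability 8/20 × 12/19 × 11/18 = 1056/6840 = 44/285.
There are C(3,1) = 3 such orderings, each equally likely, so P = 3 × 44/285 = 44/95.

44/95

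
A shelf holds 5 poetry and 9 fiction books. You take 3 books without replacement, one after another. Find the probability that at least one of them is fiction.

P(no fiction) = 5/14 × 4/13 × 3/12 = 60/2184 = 5/182.
P(at least one) = 1 − 5/182 = 177/182.

177/182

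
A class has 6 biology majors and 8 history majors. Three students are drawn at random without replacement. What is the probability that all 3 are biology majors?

P = 6/14 × 5/13 × 4/12 = 120/2184 = 5/91.

5/91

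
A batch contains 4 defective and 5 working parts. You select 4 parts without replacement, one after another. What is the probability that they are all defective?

P(all defective) = 4/9 × 3/8 × 2/7 × 1/6 = 24/3024 = 1/126.

1/126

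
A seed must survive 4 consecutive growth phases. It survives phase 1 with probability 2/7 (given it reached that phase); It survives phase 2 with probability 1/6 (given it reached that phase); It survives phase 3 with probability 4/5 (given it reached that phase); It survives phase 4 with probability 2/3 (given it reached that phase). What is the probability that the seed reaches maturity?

The events are sequential, so multiply the conditional probabilities:
P = 2/7 × 1/6 × 4/5 × 2/3 = 16/630 = 8/315.

8/315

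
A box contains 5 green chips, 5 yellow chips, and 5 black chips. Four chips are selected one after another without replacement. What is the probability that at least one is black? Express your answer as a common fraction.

P(no black) = 10/15 × 9/14 × 8/13 × 7/12 = 5040/32760 = 2/13.
P(at least one) = 1 − 2/13 = 11/13.

11/13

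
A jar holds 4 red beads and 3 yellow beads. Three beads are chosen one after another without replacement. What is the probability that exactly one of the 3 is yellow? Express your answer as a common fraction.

18/35

One ordering (yellow drawn first) has probability 3/7 × 4/6 × 3/5 = 36/210 = 6/35.
There are C(3,1) = 3 such orderings, each equally likely, so P = 3 × 6/35 = 18/35.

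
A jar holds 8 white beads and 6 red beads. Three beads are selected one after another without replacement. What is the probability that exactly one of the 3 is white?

One ordering (white drawn first) has probability 8/14 × 6/13 × 5/12 = 240/2184 = 10/91.
There are C(3,1) = 3 such orderings, each equally likely, so P = 3 × 10/91 = 30/91.

30/91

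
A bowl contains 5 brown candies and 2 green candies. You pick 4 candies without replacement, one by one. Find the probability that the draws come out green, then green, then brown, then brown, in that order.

1/21

Chain rule:
P = 2/7 × 1/6 × 5/5 × 4/4 = 40/840 = 1/21.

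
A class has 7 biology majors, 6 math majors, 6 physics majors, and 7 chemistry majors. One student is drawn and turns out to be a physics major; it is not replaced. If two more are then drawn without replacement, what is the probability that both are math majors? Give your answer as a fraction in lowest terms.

1/20

With the first student removed, 6 math majors remain out of 25.
P = 6/25 × 5/24 = 30/600 = 1/20.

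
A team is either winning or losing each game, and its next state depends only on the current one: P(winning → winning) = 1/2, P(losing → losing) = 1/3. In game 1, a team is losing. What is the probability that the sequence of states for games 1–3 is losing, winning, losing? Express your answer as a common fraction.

1/3

Game 1 is given. For each transition, use the conditional probability from the current state:
P(winning | losing) = 2/3; P(losing | winning) = 1/2.
P = 2/3 × 1/2 = 2/6 = 1/3.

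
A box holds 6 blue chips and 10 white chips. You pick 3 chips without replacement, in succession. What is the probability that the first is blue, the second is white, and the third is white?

Chain rule:
P = 6/16 × 10/15 × 9/14 = 540/3360 = 9/56.

9/56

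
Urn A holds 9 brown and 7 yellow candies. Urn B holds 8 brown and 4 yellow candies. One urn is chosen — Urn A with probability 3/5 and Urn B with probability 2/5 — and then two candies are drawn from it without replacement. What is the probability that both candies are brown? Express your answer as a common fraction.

From Urn A: P(both brown) = (9/16)(8/15) = 3/10.
From Urn B: P(both brown) = (8/12)(7/11) = 14/33.
Total probability = (3/5)(3/10) + (2/5)(14/33) = 577/1650.

577/1650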